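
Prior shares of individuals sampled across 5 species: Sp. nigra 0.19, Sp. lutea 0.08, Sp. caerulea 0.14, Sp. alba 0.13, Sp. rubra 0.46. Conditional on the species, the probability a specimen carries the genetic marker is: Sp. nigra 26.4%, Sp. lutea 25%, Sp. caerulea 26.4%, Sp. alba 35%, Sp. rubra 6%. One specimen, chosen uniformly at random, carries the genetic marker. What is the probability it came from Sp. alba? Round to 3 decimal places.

0.252

Compute prior × likelihood for every hypothesis:
  Sp. nigra: 0.19 × 0.264 = 0.05016
  Sp. lutea: 0.08 × 0.25 = 0.02
  Sp. caerulea: 0.14 × 0.264 = 0.03696
  Sp. alba: 0.13 × 0.35 = 0.0455
  Sp. rubra: 0.46 × 0.06 = 0.0276
Total = 0.18022.
P(Sp. alba | evidence) = 0.0455 / 0.18022 ≈ 0.252.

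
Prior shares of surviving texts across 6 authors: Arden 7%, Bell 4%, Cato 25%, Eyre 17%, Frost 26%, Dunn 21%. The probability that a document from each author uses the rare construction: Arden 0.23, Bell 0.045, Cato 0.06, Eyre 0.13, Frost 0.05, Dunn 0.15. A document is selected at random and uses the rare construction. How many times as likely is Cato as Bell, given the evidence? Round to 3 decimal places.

8.333

Compute prior × likelihood for every hypothesis:
  Arden: 0.07 × 0.23 = 0.0161
  Bell: 0.04 × 0.045 = 0.0018
  Cato: 0.25 × 0.06 = 0.015
  Eyre: 0.17 × 0.13 = 0.0221
  Frost: 0.26 × 0.05 = 0.013
  Dunn: 0.21 × 0.15 = 0.0315
Total = 0.0995.
The ratio is 0.015 / 0.0018 (the normalizer cancels) = 8.333.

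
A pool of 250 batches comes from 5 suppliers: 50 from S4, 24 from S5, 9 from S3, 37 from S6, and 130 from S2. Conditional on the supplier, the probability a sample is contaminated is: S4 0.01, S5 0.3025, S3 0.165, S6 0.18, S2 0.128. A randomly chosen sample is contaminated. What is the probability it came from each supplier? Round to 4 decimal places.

Compute prior × likelihood for every hypothesis:
  S4: 0.2 × 0.01 = 0.002
  S5: 0.096 × 0.3025 = 0.02904
  S3: 0.036 × 0.165 = 0.00594
  S6: 0.148 × 0.18 = 0.02664
  S2: 0.52 × 0.128 = 0.06656
Total = 0.13018.
P(S4 | contaminated) = 0.002/0.13018 ≈ 0.0154
P(S5 | contaminated) = 0.02904/0.13018 ≈ 0.2231
P(S3 | contaminated) = 0.00594/0.13018 ≈ 0.0456
P(S6 | contaminated) = 0.02664/0.13018 ≈ 0.2046
P(S2 | contaminated) = 0.06656/0.13018 ≈ 0.5113

S4 0.0154, S5 0.2231, S3 0.0456, S6 0.2046, S2 0.5113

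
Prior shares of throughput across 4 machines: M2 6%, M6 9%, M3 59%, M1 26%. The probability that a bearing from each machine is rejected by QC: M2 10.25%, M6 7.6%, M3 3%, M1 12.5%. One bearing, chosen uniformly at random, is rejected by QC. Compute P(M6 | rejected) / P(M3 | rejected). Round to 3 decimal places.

0.386

Unnormalized posteriors (prior × likelihood):
  M2: 0.06 × 0.1025 = 0.00615
  M6: 0.09 × 0.076 = 0.00684
  M3: 0.59 × 0.03 = 0.0177
  M1: 0.26 × 0.125 = 0.0325
Normalizing constant = 0.06319.
The ratio is 0.00684 / 0.0177 (the normalizer cancels) = 0.386.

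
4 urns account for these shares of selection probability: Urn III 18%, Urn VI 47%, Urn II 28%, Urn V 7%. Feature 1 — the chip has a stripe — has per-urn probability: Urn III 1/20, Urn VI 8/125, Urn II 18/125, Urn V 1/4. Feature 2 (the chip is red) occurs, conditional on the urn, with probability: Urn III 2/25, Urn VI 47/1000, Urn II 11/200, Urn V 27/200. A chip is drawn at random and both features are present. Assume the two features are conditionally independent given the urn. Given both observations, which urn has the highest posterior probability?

Urn V

Compute prior × likelihood for every hypothesis:
  Urn III: 0.18 × 0.05 × 0.08 = 0.00072
  Urn VI: 0.47 × 0.064 × 0.047 = 0.00141376
  Urn II: 0.28 × 0.144 × 0.055 = 0.0022176
  Urn V: 0.07 × 0.25 × 0.135 = 0.0023625
Total = 0.00671386.
Largest term belongs to Urn V, so Urn V is most probable.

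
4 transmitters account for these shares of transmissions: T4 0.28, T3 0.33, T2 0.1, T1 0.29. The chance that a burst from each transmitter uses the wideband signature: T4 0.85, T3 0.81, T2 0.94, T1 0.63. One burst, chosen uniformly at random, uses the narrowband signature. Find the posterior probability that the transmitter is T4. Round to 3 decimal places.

0.193

Taking complements, P(narrowband | each) = T4 0.15, T3 0.19, T2 0.06, T1 0.37.
By Bayes' rule, posterior ∝ prior × likelihood:
  T4: 0.28 × 0.15 = 0.042
  T3: 0.33 × 0.19 = 0.0627
  T2: 0.1 × 0.06 = 0.006
  T1: 0.29 × 0.37 = 0.1073
Sum = 0.218.
P(T4 | evidence) = 0.042 / 0.218 ≈ 0.193.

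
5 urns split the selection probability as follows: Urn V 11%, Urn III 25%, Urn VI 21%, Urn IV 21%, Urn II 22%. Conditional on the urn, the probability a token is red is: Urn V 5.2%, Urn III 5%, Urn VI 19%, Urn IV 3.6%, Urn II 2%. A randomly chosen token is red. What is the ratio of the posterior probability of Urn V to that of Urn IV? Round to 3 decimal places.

0.757

Compute prior × likelihood for every hypothesis:
  Urn V: 0.11 × 0.052 = 0.00572
  Urn III: 0.25 × 0.05 = 0.0125
  Urn VI: 0.21 × 0.19 = 0.0399
  Urn IV: 0.21 × 0.036 = 0.00756
  Urn II: 0.22 × 0.02 = 0.0044
Normalizing constant = 0.07008.
The ratio is 0.00572 / 0.00756 (the normalizer cancels) = 0.757.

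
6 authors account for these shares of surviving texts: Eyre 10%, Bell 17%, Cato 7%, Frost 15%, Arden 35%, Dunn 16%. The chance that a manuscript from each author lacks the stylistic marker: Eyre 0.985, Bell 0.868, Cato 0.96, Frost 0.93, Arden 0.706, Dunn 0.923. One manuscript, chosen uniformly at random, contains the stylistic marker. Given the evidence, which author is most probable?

Arden

Taking complements, P(marker | each) = Eyre 0.015, Bell 0.132, Cato 0.04, Frost 0.07, Arden 0.294, Dunn 0.077.
Unnormalized posteriors (prior × likelihood):
  Eyre: 0.1 × 0.015 = 0.0015
  Bell: 0.17 × 0.132 = 0.02244
  Cato: 0.07 × 0.04 = 0.0028
  Frost: 0.15 × 0.07 = 0.0105
  Arden: 0.35 × 0.294 = 0.1029
  Dunn: 0.16 × 0.077 = 0.01232
Normalizing constant = 0.15246.
Largest term belongs to Arden, so Arden is most probable.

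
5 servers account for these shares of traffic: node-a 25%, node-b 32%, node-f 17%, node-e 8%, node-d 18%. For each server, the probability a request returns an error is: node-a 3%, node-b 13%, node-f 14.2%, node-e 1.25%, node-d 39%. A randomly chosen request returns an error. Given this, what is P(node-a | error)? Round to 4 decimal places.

Prior × likelihood for each hypothesis:
  node-a: 0.25 × 0.03 = 0.0075
  node-b: 0.32 × 0.13 = 0.0416
  node-f: 0.17 × 0.142 = 0.02414
  node-e: 0.08 × 0.0125 = 0.001
  node-d: 0.18 × 0.39 = 0.0702
Sum = 0.14444.
P(node-a | evidence) = 0.0075 / 0.14444 ≈ 0.0519.

0.0519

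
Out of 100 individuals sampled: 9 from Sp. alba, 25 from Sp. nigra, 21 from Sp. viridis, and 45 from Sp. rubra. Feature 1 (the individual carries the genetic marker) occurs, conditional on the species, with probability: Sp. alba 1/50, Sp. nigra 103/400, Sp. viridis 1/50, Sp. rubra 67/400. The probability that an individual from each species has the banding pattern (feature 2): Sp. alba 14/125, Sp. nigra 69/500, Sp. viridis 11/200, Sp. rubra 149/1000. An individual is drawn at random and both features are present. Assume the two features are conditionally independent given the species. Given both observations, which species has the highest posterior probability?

Prior × likelihood for each hypothesis:
  Sp. alba: 0.09 × 0.02 × 0.112 = 0.0002016
  Sp. nigra: 0.25 × 0.2575 × 0.138 = 0.00888375
  Sp. viridis: 0.21 × 0.02 × 0.055 = 0.000231
  Sp. rubra: 0.45 × 0.1675 × 0.149 = 0.011230875
Normalizing constant = 0.020547225.
Largest term belongs to Sp. rubra, so Sp. rubra is most probable.

Sp. rubra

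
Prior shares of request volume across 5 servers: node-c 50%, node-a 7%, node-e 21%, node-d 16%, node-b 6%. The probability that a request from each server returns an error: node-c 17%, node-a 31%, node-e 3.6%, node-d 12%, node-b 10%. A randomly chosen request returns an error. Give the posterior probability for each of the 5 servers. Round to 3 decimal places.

node-c 0.609, node-a 0.156, node-e 0.054, node-d 0.138, node-b 0.043

Prior × likelihood for each hypothesis:
  node-c: 0.5 × 0.17 = 0.085
  node-a: 0.07 × 0.31 = 0.0217
  node-e: 0.21 × 0.036 = 0.00756
  node-d: 0.16 × 0.12 = 0.0192
  node-b: 0.06 × 0.1 = 0.006
Total = 0.13946.
P(node-c | error) = 0.085/0.13946 ≈ 0.609
P(node-a | error) = 0.0217/0.13946 ≈ 0.156
P(node-e | error) = 0.00756/0.13946 ≈ 0.054
P(node-d | error) = 0.0192/0.13946 ≈ 0.138
P(node-b | error) = 0.006/0.13946 ≈ 0.043
(Check: 0.609+0.156+0.054+0.138+0.043 = 1.000.)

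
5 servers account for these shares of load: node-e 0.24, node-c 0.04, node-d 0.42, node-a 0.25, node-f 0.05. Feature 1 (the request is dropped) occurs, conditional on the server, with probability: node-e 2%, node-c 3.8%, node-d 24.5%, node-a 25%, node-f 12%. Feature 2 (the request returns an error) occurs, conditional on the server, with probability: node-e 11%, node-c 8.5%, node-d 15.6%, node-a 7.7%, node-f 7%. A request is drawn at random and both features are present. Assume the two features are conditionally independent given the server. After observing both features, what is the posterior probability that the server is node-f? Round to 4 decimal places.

0.0191

Prior × likelihood for each hypothesis:
  node-e: 0.24 × 0.02 × 0.11 = 0.000528
  node-c: 0.04 × 0.038 × 0.085 = 0.0001292
  node-d: 0.42 × 0.245 × 0.156 = 0.0160524
  node-a: 0.25 × 0.25 × 0.077 = 0.0048125
  node-f: 0.05 × 0.12 × 0.07 = 0.00042
Sum = 0.0219421.
P(node-f | evidence) = 0.00042 / 0.0219421 ≈ 0.0191.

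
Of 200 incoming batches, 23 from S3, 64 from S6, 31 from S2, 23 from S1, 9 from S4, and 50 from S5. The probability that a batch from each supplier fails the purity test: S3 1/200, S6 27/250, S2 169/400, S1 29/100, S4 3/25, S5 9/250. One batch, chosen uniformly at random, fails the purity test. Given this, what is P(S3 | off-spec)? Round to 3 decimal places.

0.004

Compute prior × likelihood for every hypothesis:
  S3: 0.115 × 0.005 = 0.000575
  S6: 0.32 × 0.108 = 0.03456
  S2: 0.155 × 0.4225 = 0.0654875
  S1: 0.115 × 0.29 = 0.03335
  S4: 0.045 × 0.12 = 0.0054
  S5: 0.25 × 0.036 = 0.009
Sum = 0.1483725.
P(S3 | evidence) = 0.000575 / 0.1483725 ≈ 0.004.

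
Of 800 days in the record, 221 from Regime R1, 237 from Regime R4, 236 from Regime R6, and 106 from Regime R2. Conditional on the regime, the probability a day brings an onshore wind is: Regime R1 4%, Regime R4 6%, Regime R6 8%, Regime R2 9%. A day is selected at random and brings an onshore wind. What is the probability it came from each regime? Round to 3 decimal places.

Regime R1 0.172, Regime R4 0.276, Regime R6 0.367, Regime R2 0.185

Prior × likelihood for each hypothesis:
  Regime R1: 0.27625 × 0.04 = 0.01105
  Regime R4: 0.29625 × 0.06 = 0.017775
  Regime R6: 0.295 × 0.08 = 0.0236
  Regime R2: 0.1325 × 0.09 = 0.011925
Normalizing constant = 0.06435.
P(Regime R1 | onshore) = 0.01105/0.06435 ≈ 0.172
P(Regime R4 | onshore) = 0.017775/0.06435 ≈ 0.276
P(Regime R6 | onshore) = 0.0236/0.06435 ≈ 0.367
P(Regime R2 | onshore) = 0.011925/0.06435 ≈ 0.185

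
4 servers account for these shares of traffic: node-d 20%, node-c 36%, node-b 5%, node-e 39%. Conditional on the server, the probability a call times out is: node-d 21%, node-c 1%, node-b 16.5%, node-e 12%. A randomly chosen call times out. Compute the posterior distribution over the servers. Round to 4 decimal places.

By Bayes' rule, posterior ∝ prior × likelihood:
  node-d: 0.2 × 0.21 = 0.042
  node-c: 0.36 × 0.01 = 0.0036
  node-b: 0.05 × 0.165 = 0.00825
  node-e: 0.39 × 0.12 = 0.0468
Normalizing constant = 0.10065.
P(node-d | timeout) = 0.042/0.10065 ≈ 0.4173
P(node-c | timeout) = 0.0036/0.10065 ≈ 0.0358
P(node-b | timeout) = 0.00825/0.10065 ≈ 0.0820
P(node-e | timeout) = 0.0468/0.10065 ≈ 0.4650
(Check: 0.4173+0.0358+0.0820+0.4650 = 1.0001.)

node-d 0.4173, node-c 0.0358, node-b 0.0820, node-e 0.4650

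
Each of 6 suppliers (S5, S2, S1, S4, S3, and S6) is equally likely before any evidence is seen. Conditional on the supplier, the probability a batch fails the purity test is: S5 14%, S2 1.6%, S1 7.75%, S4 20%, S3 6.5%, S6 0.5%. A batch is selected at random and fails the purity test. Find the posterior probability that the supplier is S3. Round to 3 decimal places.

Since the prior is uniform, the posterior is proportional to the likelihood:
  S5: 0.14
  S2: 0.016
  S1: 0.0775
  S4: 0.2
  S3: 0.065
  S6: 0.005
Normalizing constant = 0.5035.
P(S3 | evidence) = 0.065 / 0.5035 ≈ 0.129.

0.129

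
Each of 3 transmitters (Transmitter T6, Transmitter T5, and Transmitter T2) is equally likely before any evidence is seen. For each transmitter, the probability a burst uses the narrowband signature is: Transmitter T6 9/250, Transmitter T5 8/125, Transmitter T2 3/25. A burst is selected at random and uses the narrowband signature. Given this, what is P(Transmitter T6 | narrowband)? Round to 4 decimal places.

0.1636

With a uniform prior (1/3 each), posterior ∝ likelihood:
  Transmitter T6: 0.036
  Transmitter T5: 0.064
  Transmitter T2: 0.12
Total = 0.22.
P(Transmitter T6 | evidence) = 0.036 / 0.22 ≈ 0.1636.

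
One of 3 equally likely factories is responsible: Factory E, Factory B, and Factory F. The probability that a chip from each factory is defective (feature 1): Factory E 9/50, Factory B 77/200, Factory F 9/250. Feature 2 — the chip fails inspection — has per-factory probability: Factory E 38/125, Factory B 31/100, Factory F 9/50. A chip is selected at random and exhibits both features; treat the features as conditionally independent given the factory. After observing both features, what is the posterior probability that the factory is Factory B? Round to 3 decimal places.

With a uniform prior (1/3 each), posterior ∝ likelihood:
  Factory E: 0.18 × 0.304 = 0.05472
  Factory B: 0.385 × 0.31 = 0.11935
  Factory F: 0.036 × 0.18 = 0.00648
Normalizing constant = 0.18055.
P(Factory B | evidence) = 0.11935 / 0.18055 ≈ 0.661.

0.661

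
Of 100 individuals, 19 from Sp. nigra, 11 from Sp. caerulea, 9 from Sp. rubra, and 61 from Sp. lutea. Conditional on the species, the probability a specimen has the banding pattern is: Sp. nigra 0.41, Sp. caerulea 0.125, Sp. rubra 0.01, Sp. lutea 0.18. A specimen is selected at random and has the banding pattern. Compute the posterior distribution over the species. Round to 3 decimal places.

Sp. nigra 0.385, Sp. caerulea 0.068, Sp. rubra 0.004, Sp. lutea 0.543

By Bayes' rule, posterior ∝ prior × likelihood:
  Sp. nigra: 0.19 × 0.41 = 0.0779
  Sp. caerulea: 0.11 × 0.125 = 0.01375
  Sp. rubra: 0.09 × 0.01 = 0.0009
  Sp. lutea: 0.61 × 0.18 = 0.1098
Sum = 0.20235.
P(Sp. nigra | banded) = 0.0779/0.20235 ≈ 0.385
P(Sp. caerulea | banded) = 0.01375/0.20235 ≈ 0.068
P(Sp. rubra | banded) = 0.0009/0.20235 ≈ 0.004
P(Sp. lutea | banded) = 0.1098/0.20235 ≈ 0.543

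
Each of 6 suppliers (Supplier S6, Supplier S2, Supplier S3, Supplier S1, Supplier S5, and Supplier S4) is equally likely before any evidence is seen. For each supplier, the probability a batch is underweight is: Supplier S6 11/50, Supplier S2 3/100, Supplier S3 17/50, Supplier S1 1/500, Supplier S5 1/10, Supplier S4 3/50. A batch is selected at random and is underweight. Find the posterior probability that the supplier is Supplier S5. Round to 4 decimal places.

Since the prior is uniform, the posterior is proportional to the likelihood:
  Supplier S6: 0.22
  Supplier S2: 0.03
  Supplier S3: 0.34
  Supplier S1: 0.002
  Supplier S5: 0.1
  Supplier S4: 0.06
Total = 0.752.
P(Supplier S5 | evidence) = 0.1 / 0.752 ≈ 0.1330.

0.1330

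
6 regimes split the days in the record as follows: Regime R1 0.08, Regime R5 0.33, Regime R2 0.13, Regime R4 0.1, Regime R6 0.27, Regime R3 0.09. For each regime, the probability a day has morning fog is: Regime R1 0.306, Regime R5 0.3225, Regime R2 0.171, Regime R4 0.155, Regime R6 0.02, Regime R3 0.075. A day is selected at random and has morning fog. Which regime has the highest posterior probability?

Compute prior × likelihood for every hypothesis:
  Regime R1: 0.08 × 0.306 = 0.02448
  Regime R5: 0.33 × 0.3225 = 0.106425
  Regime R2: 0.13 × 0.171 = 0.02223
  Regime R4: 0.1 × 0.155 = 0.0155
  Regime R6: 0.27 × 0.02 = 0.0054
  Regime R3: 0.09 × 0.075 = 0.00675
Normalizing constant = 0.180785.
Largest term belongs to Regime R5, so Regime R5 is most probable.

Regime R5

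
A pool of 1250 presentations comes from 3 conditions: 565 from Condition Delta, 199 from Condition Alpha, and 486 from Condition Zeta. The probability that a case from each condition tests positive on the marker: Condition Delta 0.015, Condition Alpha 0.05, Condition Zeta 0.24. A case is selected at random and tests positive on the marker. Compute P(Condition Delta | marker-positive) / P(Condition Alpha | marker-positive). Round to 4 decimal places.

Unnormalized posteriors (prior × likelihood):
  Condition Delta: 0.452 × 0.015 = 0.00678
  Condition Alpha: 0.1592 × 0.05 = 0.00796
  Condition Zeta: 0.3888 × 0.24 = 0.093312
Total = 0.108052.
The ratio is 0.00678 / 0.00796 (the normalizer cancels) = 0.8518.

0.8518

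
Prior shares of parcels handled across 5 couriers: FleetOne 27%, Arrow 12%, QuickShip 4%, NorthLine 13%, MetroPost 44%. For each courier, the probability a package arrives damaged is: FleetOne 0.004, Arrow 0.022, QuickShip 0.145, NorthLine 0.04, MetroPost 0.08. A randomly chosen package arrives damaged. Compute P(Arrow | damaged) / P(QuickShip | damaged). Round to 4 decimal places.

Unnormalized posteriors (prior × likelihood):
  FleetOne: 0.27 × 0.004 = 0.00108
  Arrow: 0.12 × 0.022 = 0.00264
  QuickShip: 0.04 × 0.145 = 0.0058
  NorthLine: 0.13 × 0.04 = 0.0052
  MetroPost: 0.44 × 0.08 = 0.0352
Sum = 0.04992.
The ratio is 0.00264 / 0.0058 (the normalizer cancels) = 0.4552.

0.4552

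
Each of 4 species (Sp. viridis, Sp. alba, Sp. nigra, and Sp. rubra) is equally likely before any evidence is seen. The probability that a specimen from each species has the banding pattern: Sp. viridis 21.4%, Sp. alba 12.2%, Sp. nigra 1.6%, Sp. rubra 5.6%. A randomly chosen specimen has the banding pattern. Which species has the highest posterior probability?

Sp. viridis

Since the prior is uniform, the posterior is proportional to the likelihood:
  Sp. viridis: 0.214
  Sp. alba: 0.122
  Sp. nigra: 0.016
  Sp. rubra: 0.056
Total = 0.408.
Largest term belongs to Sp. viridis, so Sp. viridis is most probable.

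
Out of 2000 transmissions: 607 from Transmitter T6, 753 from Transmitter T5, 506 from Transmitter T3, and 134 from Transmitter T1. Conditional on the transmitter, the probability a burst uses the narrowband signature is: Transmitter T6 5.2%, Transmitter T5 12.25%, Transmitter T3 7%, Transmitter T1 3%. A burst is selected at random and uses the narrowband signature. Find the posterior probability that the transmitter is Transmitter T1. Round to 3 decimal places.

0.025

Compute prior × likelihood for every hypothesis:
  Transmitter T6: 0.3035 × 0.052 = 0.015782
  Transmitter T5: 0.3765 × 0.1225 = 0.04612125
  Transmitter T3: 0.253 × 0.07 = 0.01771
  Transmitter T1: 0.067 × 0.03 = 0.00201
Total = 0.08162325.
P(Transmitter T1 | evidence) = 0.00201 / 0.08162325 ≈ 0.025.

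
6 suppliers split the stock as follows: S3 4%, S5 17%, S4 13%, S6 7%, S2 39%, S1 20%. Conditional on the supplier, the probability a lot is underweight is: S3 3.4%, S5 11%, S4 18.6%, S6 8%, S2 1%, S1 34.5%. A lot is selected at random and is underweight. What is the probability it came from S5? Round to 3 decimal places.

0.152

Compute prior × likelihood for every hypothesis:
  S3: 0.04 × 0.034 = 0.00136
  S5: 0.17 × 0.11 = 0.0187
  S4: 0.13 × 0.186 = 0.02418
  S6: 0.07 × 0.08 = 0.0056
  S2: 0.39 × 0.01 = 0.0039
  S1: 0.2 × 0.345 = 0.069
Normalizing constant = 0.12274.
P(S5 | evidence) = 0.0187 / 0.12274 ≈ 0.152.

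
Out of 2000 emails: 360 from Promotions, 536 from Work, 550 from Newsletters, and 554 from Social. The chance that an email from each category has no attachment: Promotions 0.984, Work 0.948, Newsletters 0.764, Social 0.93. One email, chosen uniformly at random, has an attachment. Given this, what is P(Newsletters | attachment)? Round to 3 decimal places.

0.642

Taking complements, P(attachment | each) = Promotions 0.016, Work 0.052, Newsletters 0.236, Social 0.07.
By Bayes' rule, posterior ∝ prior × likelihood:
  Promotions: 0.18 × 0.016 = 0.00288
  Work: 0.268 × 0.052 = 0.013936
  Newsletters: 0.275 × 0.236 = 0.0649
  Social: 0.277 × 0.07 = 0.01939
Sum = 0.101106.
P(Newsletters | evidence) = 0.0649 / 0.101106 ≈ 0.642.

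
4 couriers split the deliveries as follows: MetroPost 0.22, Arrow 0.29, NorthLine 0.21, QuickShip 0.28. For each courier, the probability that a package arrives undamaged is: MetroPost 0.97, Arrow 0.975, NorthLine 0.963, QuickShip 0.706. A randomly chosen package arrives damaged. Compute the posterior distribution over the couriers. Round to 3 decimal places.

Taking complements, P(damaged | each) = MetroPost 0.03, Arrow 0.025, NorthLine 0.037, QuickShip 0.294.
Unnormalized posteriors (prior × likelihood):
  MetroPost: 0.22 × 0.03 = 0.0066
  Arrow: 0.29 × 0.025 = 0.00725
  NorthLine: 0.21 × 0.037 = 0.00777
  QuickShip: 0.28 × 0.294 = 0.08232
Normalizing constant = 0.10394.
P(MetroPost | damaged) = 0.0066/0.10394 ≈ 0.063
P(Arrow | damaged) = 0.00725/0.10394 ≈ 0.070
P(NorthLine | damaged) = 0.00777/0.10394 ≈ 0.075
P(QuickShip | damaged) = 0.08232/0.10394 ≈ 0.792

MetroPost 0.063, Arrow 0.070, NorthLine 0.075, QuickShip 0.792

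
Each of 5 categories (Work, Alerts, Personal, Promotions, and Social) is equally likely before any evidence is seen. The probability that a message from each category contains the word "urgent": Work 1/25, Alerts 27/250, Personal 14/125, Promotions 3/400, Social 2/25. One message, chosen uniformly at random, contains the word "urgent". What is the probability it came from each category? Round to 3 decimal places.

Work 0.115, Alerts 0.311, Personal 0.322, Promotions 0.022, Social 0.230

With a uniform prior (1/5 each), posterior ∝ likelihood:
  Work: 0.04
  Alerts: 0.108
  Personal: 0.112
  Promotions: 0.0075
  Social: 0.08
Sum = 0.3475.
P(Work | urgent-flag) = 0.04/0.3475 ≈ 0.115
P(Alerts | urgent-flag) = 0.108/0.3475 ≈ 0.311
P(Personal | urgent-flag) = 0.112/0.3475 ≈ 0.322
P(Promotions | urgent-flag) = 0.0075/0.3475 ≈ 0.022
P(Social | urgent-flag) = 0.08/0.3475 ≈ 0.230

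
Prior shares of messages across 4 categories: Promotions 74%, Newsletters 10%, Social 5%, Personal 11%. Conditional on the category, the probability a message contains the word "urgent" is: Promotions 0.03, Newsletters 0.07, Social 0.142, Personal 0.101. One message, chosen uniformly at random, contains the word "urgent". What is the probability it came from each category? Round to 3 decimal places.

By Bayes' rule, posterior ∝ prior × likelihood:
  Promotions: 0.74 × 0.03 = 0.0222
  Newsletters: 0.1 × 0.07 = 0.007
  Social: 0.05 × 0.142 = 0.0071
  Personal: 0.11 × 0.101 = 0.01111
Total = 0.04741.
P(Promotions | urgent-flag) = 0.0222/0.04741 ≈ 0.468
P(Newsletters | urgent-flag) = 0.007/0.04741 ≈ 0.148
P(Social | urgent-flag) = 0.0071/0.04741 ≈ 0.150
P(Personal | urgent-flag) = 0.01111/0.04741 ≈ 0.234
(Check: 0.468+0.148+0.150+0.234 = 1.000.)

Promotions 0.468, Newsletters 0.148, Social 0.150, Personal 0.234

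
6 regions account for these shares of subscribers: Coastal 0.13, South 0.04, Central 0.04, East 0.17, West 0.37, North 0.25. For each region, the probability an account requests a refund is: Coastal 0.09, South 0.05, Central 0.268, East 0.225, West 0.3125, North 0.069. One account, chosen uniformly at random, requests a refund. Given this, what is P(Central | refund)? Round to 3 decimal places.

Compute prior × likelihood for every hypothesis:
  Coastal: 0.13 × 0.09 = 0.0117
  South: 0.04 × 0.05 = 0.002
  Central: 0.04 × 0.268 = 0.01072
  East: 0.17 × 0.225 = 0.03825
  West: 0.37 × 0.3125 = 0.115625
  North: 0.25 × 0.069 = 0.01725
Normalizing constant = 0.195545.
P(Central | evidence) = 0.01072 / 0.195545 ≈ 0.055.

0.055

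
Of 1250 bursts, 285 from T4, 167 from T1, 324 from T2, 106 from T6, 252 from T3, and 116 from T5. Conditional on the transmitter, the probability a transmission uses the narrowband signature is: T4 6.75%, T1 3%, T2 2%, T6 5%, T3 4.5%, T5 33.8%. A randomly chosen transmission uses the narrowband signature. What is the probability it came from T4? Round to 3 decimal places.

0.222

Prior × likelihood for each hypothesis:
  T4: 0.228 × 0.0675 = 0.01539
  T1: 0.1336 × 0.03 = 0.004008
  T2: 0.2592 × 0.02 = 0.005184
  T6: 0.0848 × 0.05 = 0.00424
  T3: 0.2016 × 0.045 = 0.009072
  T5: 0.0928 × 0.338 = 0.0313664
Sum = 0.0692604.
P(T4 | evidence) = 0.01539 / 0.0692604 ≈ 0.222.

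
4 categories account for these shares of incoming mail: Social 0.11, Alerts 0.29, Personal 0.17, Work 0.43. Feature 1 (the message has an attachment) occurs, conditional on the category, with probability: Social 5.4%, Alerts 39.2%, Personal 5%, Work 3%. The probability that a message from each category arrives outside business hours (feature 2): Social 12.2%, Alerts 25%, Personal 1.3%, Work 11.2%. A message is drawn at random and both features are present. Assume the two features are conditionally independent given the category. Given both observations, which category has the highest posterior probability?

Alerts

Prior × likelihood for each hypothesis:
  Social: 0.11 × 0.054 × 0.122 = 0.00072468
  Alerts: 0.29 × 0.392 × 0.25 = 0.02842
  Personal: 0.17 × 0.05 × 0.013 = 0.0001105
  Work: 0.43 × 0.03 × 0.112 = 0.0014448
Normalizing constant = 0.03069998.
Largest term belongs to Alerts, so Alerts is most probable.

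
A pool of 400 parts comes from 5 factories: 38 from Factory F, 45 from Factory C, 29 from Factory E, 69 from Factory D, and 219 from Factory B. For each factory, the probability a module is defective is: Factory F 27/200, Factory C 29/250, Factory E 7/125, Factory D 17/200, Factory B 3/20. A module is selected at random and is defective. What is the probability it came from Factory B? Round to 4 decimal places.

0.6481

Compute prior × likelihood for every hypothesis:
  Factory F: 0.095 × 0.135 = 0.012825
  Factory C: 0.1125 × 0.116 = 0.01305
  Factory E: 0.0725 × 0.056 = 0.00406
  Factory D: 0.1725 × 0.085 = 0.0146625
  Factory B: 0.5475 × 0.15 = 0.082125
Sum = 0.1267225.
P(Factory B | evidence) = 0.082125 / 0.1267225 ≈ 0.6481.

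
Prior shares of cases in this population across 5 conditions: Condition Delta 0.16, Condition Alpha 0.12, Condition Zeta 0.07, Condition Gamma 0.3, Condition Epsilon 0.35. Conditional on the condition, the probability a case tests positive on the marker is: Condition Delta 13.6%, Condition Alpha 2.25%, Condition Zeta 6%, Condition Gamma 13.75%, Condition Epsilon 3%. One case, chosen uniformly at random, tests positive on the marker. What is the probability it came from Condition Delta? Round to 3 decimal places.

0.271

Prior × likelihood for each hypothesis:
  Condition Delta: 0.16 × 0.136 = 0.02176
  Condition Alpha: 0.12 × 0.0225 = 0.0027
  Condition Zeta: 0.07 × 0.06 = 0.0042
  Condition Gamma: 0.3 × 0.1375 = 0.04125
  Condition Epsilon: 0.35 × 0.03 = 0.0105
Normalizing constant = 0.08041.
P(Condition Delta | evidence) = 0.02176 / 0.08041 ≈ 0.271.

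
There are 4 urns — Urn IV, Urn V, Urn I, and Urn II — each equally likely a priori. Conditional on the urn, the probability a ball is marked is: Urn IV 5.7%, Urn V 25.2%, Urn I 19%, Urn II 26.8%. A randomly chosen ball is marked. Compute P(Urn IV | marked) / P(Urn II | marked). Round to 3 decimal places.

0.213

Since the prior is uniform, the posterior is proportional to the likelihood:
  Urn IV: 0.057
  Urn V: 0.252
  Urn I: 0.19
  Urn II: 0.268
Total = 0.767.
The ratio is 0.057 / 0.268 (the normalizer cancels) = 0.213.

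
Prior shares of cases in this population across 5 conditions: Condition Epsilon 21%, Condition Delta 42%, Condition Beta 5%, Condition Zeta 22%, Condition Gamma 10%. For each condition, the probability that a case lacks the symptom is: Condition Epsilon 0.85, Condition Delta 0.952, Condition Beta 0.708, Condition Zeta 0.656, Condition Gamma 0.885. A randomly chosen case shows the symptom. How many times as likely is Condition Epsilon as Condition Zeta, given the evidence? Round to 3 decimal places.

0.416

Taking complements, P(symptomatic | each) = Condition Epsilon 0.15, Condition Delta 0.048, Condition Beta 0.292, Condition Zeta 0.344, Condition Gamma 0.115.
Prior × likelihood for each hypothesis:
  Condition Epsilon: 0.21 × 0.15 = 0.0315
  Condition Delta: 0.42 × 0.048 = 0.02016
  Condition Beta: 0.05 × 0.292 = 0.0146
  Condition Zeta: 0.22 × 0.344 = 0.07568
  Condition Gamma: 0.1 × 0.115 = 0.0115
Sum = 0.15344.
The ratio is 0.0315 / 0.07568 (the normalizer cancels) = 0.416.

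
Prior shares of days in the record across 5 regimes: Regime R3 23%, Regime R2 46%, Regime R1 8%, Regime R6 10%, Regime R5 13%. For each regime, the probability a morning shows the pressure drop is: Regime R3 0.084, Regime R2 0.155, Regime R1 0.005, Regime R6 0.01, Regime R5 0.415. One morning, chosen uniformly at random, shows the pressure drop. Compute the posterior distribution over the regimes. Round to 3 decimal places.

Prior × likelihood for each hypothesis:
  Regime R3: 0.23 × 0.084 = 0.01932
  Regime R2: 0.46 × 0.155 = 0.0713
  Regime R1: 0.08 × 0.005 = 0.0004
  Regime R6: 0.1 × 0.01 = 0.001
  Regime R5: 0.13 × 0.415 = 0.05395
Sum = 0.14597.
P(Regime R3 | drop) = 0.01932/0.14597 ≈ 0.132
P(Regime R2 | drop) = 0.0713/0.14597 ≈ 0.488
P(Regime R1 | drop) = 0.0004/0.14597 ≈ 0.003
P(Regime R6 | drop) = 0.001/0.14597 ≈ 0.007
P(Regime R5 | drop) = 0.05395/0.14597 ≈ 0.370

Regime R3 0.132, Regime R2 0.488, Regime R1 0.003, Regime R6 0.007, Regime R5 0.370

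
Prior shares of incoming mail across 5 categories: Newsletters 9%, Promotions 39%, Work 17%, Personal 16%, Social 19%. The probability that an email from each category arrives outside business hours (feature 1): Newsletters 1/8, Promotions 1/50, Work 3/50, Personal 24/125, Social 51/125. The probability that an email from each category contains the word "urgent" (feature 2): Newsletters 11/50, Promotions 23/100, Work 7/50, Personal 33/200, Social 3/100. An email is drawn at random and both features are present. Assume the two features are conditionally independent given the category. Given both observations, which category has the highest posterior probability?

By Bayes' rule, posterior ∝ prior × likelihood:
  Newsletters: 0.09 × 0.125 × 0.22 = 0.002475
  Promotions: 0.39 × 0.02 × 0.23 = 0.001794
  Work: 0.17 × 0.06 × 0.14 = 0.001428
  Personal: 0.16 × 0.192 × 0.165 = 0.0050688
  Social: 0.19 × 0.408 × 0.03 = 0.0023256
Normalizing constant = 0.0130914.
Largest term belongs to Personal, so Personal is most probable.

Personal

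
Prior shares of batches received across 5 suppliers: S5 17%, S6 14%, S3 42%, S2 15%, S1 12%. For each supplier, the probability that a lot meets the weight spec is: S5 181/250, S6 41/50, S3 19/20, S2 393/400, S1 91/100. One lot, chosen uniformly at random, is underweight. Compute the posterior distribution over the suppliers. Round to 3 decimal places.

S5 0.440, S6 0.237, S3 0.197, S2 0.025, S1 0.101

Taking complements, P(underweight | each) = S5 0.276, S6 0.18, S3 0.05, S2 0.0175, S1 0.09.
Compute prior × likelihood for every hypothesis:
  S5: 0.17 × 0.276 = 0.04692
  S6: 0.14 × 0.18 = 0.0252
  S3: 0.42 × 0.05 = 0.021
  S2: 0.15 × 0.0175 = 0.002625
  S1: 0.12 × 0.09 = 0.0108
Sum = 0.106545.
P(S5 | underweight) = 0.04692/0.106545 ≈ 0.440
P(S6 | underweight) = 0.0252/0.106545 ≈ 0.237
P(S3 | underweight) = 0.021/0.106545 ≈ 0.197
P(S2 | underweight) = 0.002625/0.106545 ≈ 0.025
P(S1 | underweight) = 0.0108/0.106545 ≈ 0.101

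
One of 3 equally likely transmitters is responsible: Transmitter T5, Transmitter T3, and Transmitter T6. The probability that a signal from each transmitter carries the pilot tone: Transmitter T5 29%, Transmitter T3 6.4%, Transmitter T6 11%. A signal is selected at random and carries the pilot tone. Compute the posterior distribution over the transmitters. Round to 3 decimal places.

Transmitter T5 0.625, Transmitter T3 0.138, Transmitter T6 0.237

With a uniform prior (1/3 each), posterior ∝ likelihood:
  Transmitter T5: 0.29
  Transmitter T3: 0.064
  Transmitter T6: 0.11
Total = 0.464.
P(Transmitter T5 | pilot) = 0.29/0.464 ≈ 0.625
P(Transmitter T3 | pilot) = 0.064/0.464 ≈ 0.138
P(Transmitter T6 | pilot) = 0.11/0.464 ≈ 0.237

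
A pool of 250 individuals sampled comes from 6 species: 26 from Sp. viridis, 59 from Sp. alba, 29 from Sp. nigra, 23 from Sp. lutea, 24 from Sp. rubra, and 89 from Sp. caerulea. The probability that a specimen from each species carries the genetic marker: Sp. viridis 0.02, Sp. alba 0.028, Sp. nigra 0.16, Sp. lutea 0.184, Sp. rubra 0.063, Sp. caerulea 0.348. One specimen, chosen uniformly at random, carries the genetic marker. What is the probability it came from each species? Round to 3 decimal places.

Sp. viridis 0.012, Sp. alba 0.038, Sp. nigra 0.107, Sp. lutea 0.097, Sp. rubra 0.035, Sp. caerulea 0.712

Prior × likelihood for each hypothesis:
  Sp. viridis: 0.104 × 0.02 = 0.00208
  Sp. alba: 0.236 × 0.028 = 0.006608
  Sp. nigra: 0.116 × 0.16 = 0.01856
  Sp. lutea: 0.092 × 0.184 = 0.016928
  Sp. rubra: 0.096 × 0.063 = 0.006048
  Sp. caerulea: 0.356 × 0.348 = 0.123888
Total = 0.174112.
P(Sp. viridis | marker) = 0.00208/0.174112 ≈ 0.012
P(Sp. alba | marker) = 0.006608/0.174112 ≈ 0.038
P(Sp. nigra | marker) = 0.01856/0.174112 ≈ 0.107
P(Sp. lutea | marker) = 0.016928/0.174112 ≈ 0.097
P(Sp. rubra | marker) = 0.006048/0.174112 ≈ 0.035
P(Sp. caerulea | marker) = 0.123888/0.174112 ≈ 0.712
(Check: 0.012+0.038+0.107+0.097+0.035+0.712 = 1.001.)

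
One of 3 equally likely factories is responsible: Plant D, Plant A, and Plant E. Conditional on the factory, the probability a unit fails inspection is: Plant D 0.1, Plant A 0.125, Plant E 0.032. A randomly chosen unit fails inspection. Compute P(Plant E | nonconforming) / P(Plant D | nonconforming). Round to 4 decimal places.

With a uniform prior (1/3 each), posterior ∝ likelihood:
  Plant D: 0.1
  Plant A: 0.125
  Plant E: 0.032
Normalizing constant = 0.257.
The ratio is 0.032 / 0.1 (the normalizer cancels) = 0.3200.

0.3200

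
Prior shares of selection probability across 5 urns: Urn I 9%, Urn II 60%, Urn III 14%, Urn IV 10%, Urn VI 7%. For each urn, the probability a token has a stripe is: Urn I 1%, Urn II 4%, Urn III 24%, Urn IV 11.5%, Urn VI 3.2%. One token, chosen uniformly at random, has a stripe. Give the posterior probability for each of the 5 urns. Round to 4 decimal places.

Urn I 0.0125, Urn II 0.3322, Urn III 0.4651, Urn IV 0.1592, Urn VI 0.0310

Compute prior × likelihood for every hypothesis:
  Urn I: 0.09 × 0.01 = 0.0009
  Urn II: 0.6 × 0.04 = 0.024
  Urn III: 0.14 × 0.24 = 0.0336
  Urn IV: 0.1 × 0.115 = 0.0115
  Urn VI: 0.07 × 0.032 = 0.00224
Sum = 0.07224.
P(Urn I | striped) = 0.0009/0.07224 ≈ 0.0125
P(Urn II | striped) = 0.024/0.07224 ≈ 0.3322
P(Urn III | striped) = 0.0336/0.07224 ≈ 0.4651
P(Urn IV | striped) = 0.0115/0.07224 ≈ 0.1592
P(Urn VI | striped) = 0.00224/0.07224 ≈ 0.0310
(Check: 0.0125+0.3322+0.4651+0.1592+0.0310 = 1.0000.)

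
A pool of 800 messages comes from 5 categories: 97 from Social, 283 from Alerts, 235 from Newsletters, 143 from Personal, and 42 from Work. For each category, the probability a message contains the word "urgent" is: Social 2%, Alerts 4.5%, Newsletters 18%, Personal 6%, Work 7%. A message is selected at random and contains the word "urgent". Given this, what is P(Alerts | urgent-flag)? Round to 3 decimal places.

0.186

By Bayes' rule, posterior ∝ prior × likelihood:
  Social: 0.12125 × 0.02 = 0.002425
  Alerts: 0.35375 × 0.045 = 0.01591875
  Newsletters: 0.29375 × 0.18 = 0.052875
  Personal: 0.17875 × 0.06 = 0.010725
  Work: 0.0525 × 0.07 = 0.003675
Normalizing constant = 0.08561875.
P(Alerts | evidence) = 0.01591875 / 0.08561875 ≈ 0.186.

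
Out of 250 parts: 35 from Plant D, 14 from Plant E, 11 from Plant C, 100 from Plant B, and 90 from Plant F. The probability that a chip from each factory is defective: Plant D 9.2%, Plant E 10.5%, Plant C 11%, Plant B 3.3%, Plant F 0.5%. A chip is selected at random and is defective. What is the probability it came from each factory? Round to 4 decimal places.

Plant D 0.3337, Plant E 0.1523, Plant C 0.1254, Plant B 0.3420, Plant F 0.0466

Compute prior × likelihood for every hypothesis:
  Plant D: 0.14 × 0.092 = 0.01288
  Plant E: 0.056 × 0.105 = 0.00588
  Plant C: 0.044 × 0.11 = 0.00484
  Plant B: 0.4 × 0.033 = 0.0132
  Plant F: 0.36 × 0.005 = 0.0018
Normalizing constant = 0.0386.
P(Plant D | defective) = 0.01288/0.0386 ≈ 0.3337
P(Plant E | defective) = 0.00588/0.0386 ≈ 0.1523
P(Plant C | defective) = 0.00484/0.0386 ≈ 0.1254
P(Plant B | defective) = 0.0132/0.0386 ≈ 0.3420
P(Plant F | defective) = 0.0018/0.0386 ≈ 0.0466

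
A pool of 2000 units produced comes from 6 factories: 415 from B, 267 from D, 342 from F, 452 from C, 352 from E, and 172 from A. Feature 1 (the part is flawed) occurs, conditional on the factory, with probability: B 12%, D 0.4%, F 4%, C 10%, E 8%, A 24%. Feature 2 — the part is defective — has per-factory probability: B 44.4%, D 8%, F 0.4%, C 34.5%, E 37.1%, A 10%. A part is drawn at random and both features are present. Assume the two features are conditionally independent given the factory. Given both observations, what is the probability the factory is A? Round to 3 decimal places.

0.079

By Bayes' rule, posterior ∝ prior × likelihood:
  B: 0.2075 × 0.12 × 0.444 = 0.0110556
  D: 0.1335 × 0.004 × 0.08 = 0.00004272
  F: 0.171 × 0.04 × 0.004 = 0.00002736
  C: 0.226 × 0.1 × 0.345 = 0.007797
  E: 0.176 × 0.08 × 0.371 = 0.00522368
  A: 0.086 × 0.24 × 0.1 = 0.002064
Normalizing constant = 0.02621036.
P(A | evidence) = 0.002064 / 0.02621036 ≈ 0.079.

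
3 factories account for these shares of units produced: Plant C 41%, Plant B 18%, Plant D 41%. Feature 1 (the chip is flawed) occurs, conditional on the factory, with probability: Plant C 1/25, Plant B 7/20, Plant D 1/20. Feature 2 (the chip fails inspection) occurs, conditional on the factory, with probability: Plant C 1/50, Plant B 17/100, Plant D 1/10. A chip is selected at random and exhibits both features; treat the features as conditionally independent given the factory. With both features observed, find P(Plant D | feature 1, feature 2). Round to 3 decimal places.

0.157

Unnormalized posteriors (prior × likelihood):
  Plant C: 0.41 × 0.04 × 0.02 = 0.000328
  Plant B: 0.18 × 0.35 × 0.17 = 0.01071
  Plant D: 0.41 × 0.05 × 0.1 = 0.00205
Total = 0.013088.
P(Plant D | evidence) = 0.00205 / 0.013088 ≈ 0.157.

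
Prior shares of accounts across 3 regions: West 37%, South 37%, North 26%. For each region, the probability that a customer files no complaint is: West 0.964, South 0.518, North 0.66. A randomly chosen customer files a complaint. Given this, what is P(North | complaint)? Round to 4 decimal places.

0.3156

Taking complements, P(complaint | each) = West 0.036, South 0.482, North 0.34.
Unnormalized posteriors (prior × likelihood):
  West: 0.37 × 0.036 = 0.01332
  South: 0.37 × 0.482 = 0.17834
  North: 0.26 × 0.34 = 0.0884
Normalizing constant = 0.28006.
P(North | evidence) = 0.0884 / 0.28006 ≈ 0.3156.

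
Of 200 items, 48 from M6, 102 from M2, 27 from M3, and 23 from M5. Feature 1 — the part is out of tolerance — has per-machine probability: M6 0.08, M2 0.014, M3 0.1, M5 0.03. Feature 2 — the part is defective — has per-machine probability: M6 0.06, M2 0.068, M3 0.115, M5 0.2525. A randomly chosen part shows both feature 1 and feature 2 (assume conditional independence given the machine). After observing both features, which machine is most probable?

Compute prior × likelihood for every hypothesis:
  M6: 0.24 × 0.08 × 0.06 = 0.001152
  M2: 0.51 × 0.014 × 0.068 = 0.00048552
  M3: 0.135 × 0.1 × 0.115 = 0.0015525
  M5: 0.115 × 0.03 × 0.2525 = 0.000871125
Normalizing constant = 0.004061145.
Largest term belongs to M3, so M3 is most probable.

M3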